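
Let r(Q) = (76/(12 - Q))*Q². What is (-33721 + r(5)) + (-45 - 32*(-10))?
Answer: -232222/7 ≈ -33175.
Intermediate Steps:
r(Q) = 76*Q²/(12 - Q)
(-33721 + r(5)) + (-45 - 32*(-10)) = (-33721 - 76*5²/(-12 + 5)) + (-45 - 32*(-10)) = (-33721 - 76*25/(-7)) + (-45 + 320) = (-33721 - 76*25*(-⅐)) + 275 = (-33721 + 1900/7) + 275 = -234147/7 + 275 = -232222/7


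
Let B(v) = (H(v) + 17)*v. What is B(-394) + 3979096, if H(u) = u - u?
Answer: 3972398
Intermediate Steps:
H(u) = 0
B(v) = 17*v (B(v) = (0 + 17)*v = 17*v)
B(-394) + 3979096 = 17*(-394) + 3979096 = -6698 + 3979096 = 3972398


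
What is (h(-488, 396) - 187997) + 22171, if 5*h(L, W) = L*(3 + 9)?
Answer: -834986/5 ≈ -1.6700e+5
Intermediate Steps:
h(L, W) = 12*L/5 (h(L, W) = (L*(3 + 9))/5 = (L*12)/5 = (12*L)/5 = 12*L/5)
(h(-488, 396) - 187997) + 22171 = ((12/5)*(-488) - 187997) + 22171 = (-5856/5 - 187997) + 22171 = -945841/5 + 22171 = -834986/5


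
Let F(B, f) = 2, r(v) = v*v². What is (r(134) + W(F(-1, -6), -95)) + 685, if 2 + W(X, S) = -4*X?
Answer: 2406779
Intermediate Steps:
r(v) = v³
W(X, S) = -2 - 4*X
(r(134) + W(F(-1, -6), -95)) + 685 = (134³ + (-2 - 4*2)) + 685 = (2406104 + (-2 - 8)) + 685 = (2406104 - 10) + 685 = 2406094 + 685 = 2406779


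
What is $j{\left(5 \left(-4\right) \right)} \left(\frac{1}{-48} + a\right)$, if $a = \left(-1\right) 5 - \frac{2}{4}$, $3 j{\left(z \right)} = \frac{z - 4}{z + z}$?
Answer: $- \frac{53}{48} \approx -1.1042$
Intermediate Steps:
$j{\left(z \right)} = \frac{-4 + z}{6 z}$ ($j{\left(z \right)} = \frac{\left(z - 4\right) \frac{1}{z + z}}{3} = \frac{\left(-4 + z\right) \frac{1}{2 z}}{3} = \frac{\frac{1}{2} \frac{1}{z} \left(-4 + z\right)}{3} = \frac{-4 + z}{6 z}$)
$a = - \frac{11}{2}$ ($a = -5 - \frac{1}{2} = - \frac{11}{2} \approx -5.5$)
$j{\left(5 \left(-4\right) \right)} \left(\frac{1}{-48} + a\right) = \frac{-4 + 5 \left(-4\right)}{6 \cdot 5 \left(-4\right)} \left(\frac{1}{-48} - \frac{11}{2}\right) = \frac{-4 - 20}{6 \left(-20\right)} \left(- \frac{1}{48} - \frac{11}{2}\right) = \frac{1}{6} \left(- \frac{1}{20}\right) \left(-24\right) \left(- \frac{265}{48}\right) = \frac{1}{5} \left(- \frac{265}{48}\right) = - \frac{53}{48}$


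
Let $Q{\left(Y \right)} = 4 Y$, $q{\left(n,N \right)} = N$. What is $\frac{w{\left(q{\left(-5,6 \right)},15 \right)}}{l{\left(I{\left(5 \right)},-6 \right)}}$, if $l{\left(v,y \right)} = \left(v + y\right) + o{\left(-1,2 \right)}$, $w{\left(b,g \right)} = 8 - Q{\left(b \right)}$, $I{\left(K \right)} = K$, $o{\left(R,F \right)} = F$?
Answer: $-16$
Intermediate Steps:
$w{\left(b,g \right)} = 8 - 4 b$
$l{\left(v,y \right)} = 2 + v + y$ ($l{\left(v,y \right)} = \left(v + y\right) + 2 = 2 + v + y$)
$\frac{w{\left(q{\left(-5,6 \right)},15 \right)}}{l{\left(I{\left(5 \right)},-6 \right)}} = \frac{8 - 24}{2 + 5 - 6} = \frac{8 - 24}{1} = \left(-16\right) 1 = -16$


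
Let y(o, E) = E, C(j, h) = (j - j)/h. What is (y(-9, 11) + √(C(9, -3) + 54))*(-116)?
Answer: -1276 - 348*√6 ≈ -2128.4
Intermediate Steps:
C(j, h) = 0 (C(j, h) = 0/h = 0)
(y(-9, 11) + √(C(9, -3) + 54))*(-116) = (11 + √(0 + 54))*(-116) = (11 + √54)*(-116) = (11 + 3*√6)*(-116) = -1276 - 348*√6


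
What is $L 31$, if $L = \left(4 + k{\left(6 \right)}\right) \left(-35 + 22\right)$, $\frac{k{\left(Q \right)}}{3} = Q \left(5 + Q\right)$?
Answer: $-81406$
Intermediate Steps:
$k{\left(Q \right)} = 3 Q \left(5 + Q\right)$
$L = -2626$ ($L = \left(4 + 3 \cdot 6 \left(5 + 6\right)\right) \left(-35 + 22\right) = \left(4 + 3 \cdot 6 \cdot 11\right) \left(-13\right) = \left(4 + 198\right) \left(-13\right) = 202 \left(-13\right) = -2626$)
$L 31 = \left(-2626\right) 31 = -81406$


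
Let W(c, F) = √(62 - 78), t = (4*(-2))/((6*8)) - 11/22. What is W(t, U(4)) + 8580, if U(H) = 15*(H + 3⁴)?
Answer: 8580 + 4*I ≈ 8580.0 + 4.0*I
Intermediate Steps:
t = -⅔ (t = -8/48 - 11*1/22 = -8*1/48 - ½ = -⅙ - ½ = -⅔ ≈ -0.66667)
U(H) = 1215 + 15*H (U(H) = 15*(H + 81) = 15*(81 + H) = 1215 + 15*H)
W(c, F) = 4*I (W(c, F) = √(-16) = 4*I)
W(t, U(4)) + 8580 = 4*I + 8580 = 8580 + 4*I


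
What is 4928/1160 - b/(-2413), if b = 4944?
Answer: 2203288/349885 ≈ 6.2972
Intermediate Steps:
4928/1160 - b/(-2413) = 4928/1160 - 1*4944/(-2413) = 4928*(1/1160) - 4944*(-1/2413) = 616/145 + 4944/2413 = 2203288/349885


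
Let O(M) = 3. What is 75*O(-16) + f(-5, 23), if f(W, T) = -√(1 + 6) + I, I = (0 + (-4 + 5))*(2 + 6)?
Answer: 233 - √7 ≈ 230.35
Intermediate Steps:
I = 8 (I = (0 + 1)*8 = 1*8 = 8)
f(W, T) = 8 - √7 (f(W, T) = -√(1 + 6) + 8 = -√7 + 8 = 8 - √7)
75*O(-16) + f(-5, 23) = 75*3 + (8 - √7) = 225 + (8 - √7) = 233 - √7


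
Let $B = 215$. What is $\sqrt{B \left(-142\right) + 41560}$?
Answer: $\sqrt{11030} \approx 105.02$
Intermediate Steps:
$\sqrt{B \left(-142\right) + 41560} = \sqrt{215 \left(-142\right) + 41560} = \sqrt{-30530 + 41560} = \sqrt{11030}$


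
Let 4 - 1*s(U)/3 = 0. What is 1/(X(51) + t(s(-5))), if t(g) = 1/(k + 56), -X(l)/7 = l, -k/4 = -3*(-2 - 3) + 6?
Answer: -28/9997 ≈ -0.0028008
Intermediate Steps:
s(U) = 12 (s(U) = 12 - 3*0 = 12 + 0 = 12)
k = -84 (k = -4*(-3*(-2 - 3) + 6) = -4*(-3*(-5) + 6) = -4*(15 + 6) = -4*21 = -84)
X(l) = -7*l
t(g) = -1/28 (t(g) = 1/(-84 + 56) = 1/(-28) = -1/28)
1/(X(51) + t(s(-5))) = 1/(-7*51 - 1/28) = 1/(-357 - 1/28) = 1/(-9997/28) = -28/9997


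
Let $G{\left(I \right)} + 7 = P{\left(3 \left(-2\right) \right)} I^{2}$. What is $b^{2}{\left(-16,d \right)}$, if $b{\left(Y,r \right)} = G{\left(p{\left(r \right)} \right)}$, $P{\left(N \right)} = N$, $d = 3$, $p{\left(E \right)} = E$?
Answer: $3721$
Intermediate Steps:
$G{\left(I \right)} = -7 - 6 I^{2}$ ($G{\left(I \right)} = -7 + 3 \left(-2\right) I^{2} = -7 - 6 I^{2}$)
$b{\left(Y,r \right)} = -7 - 6 r^{2}$
$b^{2}{\left(-16,d \right)} = \left(-7 - 6 \cdot 3^{2}\right)^{2} = \left(-7 - 54\right)^{2} = \left(-61\right)^{2} = 3721$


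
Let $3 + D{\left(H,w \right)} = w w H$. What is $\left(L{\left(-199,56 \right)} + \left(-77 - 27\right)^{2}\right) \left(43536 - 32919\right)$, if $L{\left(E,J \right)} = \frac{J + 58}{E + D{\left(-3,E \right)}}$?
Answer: $\frac{13665756125022}{119005} \approx 1.1483 \cdot 10^{8}$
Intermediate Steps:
$D{\left(H,w \right)} = -3 + H w^{2}$ ($D{\left(H,w \right)} = -3 + w w H = -3 + w^{2} H = -3 + H w^{2}$)
$L{\left(E,J \right)} = \frac{58 + J}{-3 + E - 3 E^{2}}$ ($L{\left(E,J \right)} = \frac{J + 58}{E - \left(3 + 3 E^{2}\right)} = \frac{58 + J}{-3 + E - 3 E^{2}}$)
$\left(L{\left(-199,56 \right)} + \left(-77 - 27\right)^{2}\right) \left(43536 - 32919\right) = \left(\frac{-58 - 56}{3 - -199 + 3 \left(-199\right)^{2}} + \left(-77 - 27\right)^{2}\right) \left(43536 - 32919\right) = \left(\frac{-58 - 56}{3 + 199 + 3 \cdot 39601} + \left(-104\right)^{2}\right) \left(43536 - 32919\right) = \left(\frac{1}{3 + 199 + 118803} \left(-114\right) + 10816\right) 10617 = \left(\frac{1}{119005} \left(-114\right) + 10816\right) 10617 = \left(- \frac{114}{119005} + 10816\right) 10617 = \frac{1287157966}{119005} \cdot 10617 = \frac{13665756125022}{119005}$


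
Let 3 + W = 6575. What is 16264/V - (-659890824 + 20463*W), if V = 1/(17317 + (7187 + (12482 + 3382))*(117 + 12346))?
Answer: 4673203997508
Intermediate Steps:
W = 6572 (W = -3 + 6575 = 6572)
V = 1/287301930 (V = 1/(17317 + (7187 + 15864)*12463) = 1/(17317 + 23051*12463) = 1/(17317 + 287284613) = 1/287301930 ≈ 3.4807e-9)
16264/V - (-659890824 + 20463*W) = 16264/(1/287301930) - 20463/(1/(6572 - 32248)) = 16264*287301930 - 20463/(1/(-25676)) = 4672678589520 - 20463/(-1/25676) = 4672678589520 - 20463*(-25676) = 4672678589520 + 525407988 = 4673203997508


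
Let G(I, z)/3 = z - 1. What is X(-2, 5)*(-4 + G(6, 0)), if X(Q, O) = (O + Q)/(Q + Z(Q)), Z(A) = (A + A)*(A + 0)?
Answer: -7/2 ≈ -3.5000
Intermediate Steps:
Z(A) = 2*A² (Z(A) = (2*A)*A = 2*A²)
G(I, z) = -3 + 3*z (G(I, z) = 3*(z - 1) = 3*(-1 + z) = -3 + 3*z)
X(Q, O) = (O + Q)/(Q + 2*Q²)
X(-2, 5)*(-4 + G(6, 0)) = ((5 - 2)/((-2)*(1 + 2*(-2))))*(-4 + (-3 + 3*0)) = (-½*3/(1 - 4))*(-4 + (-3 + 0)) = (-½*3/(-3))*(-4 - 3) = -½*(-⅓)*3*(-7) = (½)*(-7) = -7/2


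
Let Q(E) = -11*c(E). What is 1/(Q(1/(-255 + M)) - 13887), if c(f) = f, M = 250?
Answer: -5/69424 ≈ -7.2021e-5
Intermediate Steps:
Q(E) = -11*E
1/(Q(1/(-255 + M)) - 13887) = 1/(-11/(-255 + 250) - 13887) = 1/(-11/(-5) - 13887) = 1/(-11*(-⅕) - 13887) = 1/(11/5 - 13887) = 1/(-69424/5) = -5/69424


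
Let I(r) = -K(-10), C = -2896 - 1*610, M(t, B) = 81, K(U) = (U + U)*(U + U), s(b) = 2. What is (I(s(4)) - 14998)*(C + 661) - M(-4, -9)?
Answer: 43807229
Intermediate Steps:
K(U) = 4*U² (K(U) = (2*U)*(2*U) = 4*U²)
C = -3506 (C = -2896 - 610 = -3506)
I(r) = -400 (I(r) = -4*(-10)² = -4*100 = -1*400 = -400)
(I(s(4)) - 14998)*(C + 661) - M(-4, -9) = (-400 - 14998)*(-3506 + 661) - 1*81 = -15398*(-2845) - 81 = 43807310 - 81 = 43807229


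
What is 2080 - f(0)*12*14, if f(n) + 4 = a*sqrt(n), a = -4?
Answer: 2752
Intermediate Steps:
f(n) = -4 - 4*sqrt(n)
2080 - f(0)*12*14 = 2080 - (-4 - 4*sqrt(0))*12*14 = 2080 - (-4 - 4*0)*12*14 = 2080 - (-4 + 0)*12*14 = 2080 - (-4*12)*14 = 2080 - (-48)*14 = 2080 - 1*(-672) = 2080 + 672 = 2752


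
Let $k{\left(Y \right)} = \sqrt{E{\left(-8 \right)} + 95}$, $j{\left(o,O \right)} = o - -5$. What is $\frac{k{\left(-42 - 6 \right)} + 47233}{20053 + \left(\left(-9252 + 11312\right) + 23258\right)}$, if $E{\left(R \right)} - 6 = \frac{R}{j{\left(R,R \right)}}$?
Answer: $\frac{47233}{45371} + \frac{\sqrt{933}}{136113} \approx 1.0413$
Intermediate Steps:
$j{\left(o,O \right)} = 5 + o$ ($j{\left(o,O \right)} = o + 5 = 5 + o$)
$E{\left(R \right)} = 6 + \frac{R}{5 + R}$
$k{\left(Y \right)} = \frac{\sqrt{933}}{3}$ ($k{\left(Y \right)} = \sqrt{\frac{30 + 7 \left(-8\right)}{5 - 8} + 95} = \sqrt{\frac{30 - 56}{-3} + 95} = \sqrt{\left(- \frac{1}{3}\right) \left(-26\right) + 95} = \sqrt{\frac{26}{3} + 95} = \sqrt{\frac{311}{3}} = \frac{\sqrt{933}}{3}$)
$\frac{k{\left(-42 - 6 \right)} + 47233}{20053 + \left(\left(-9252 + 11312\right) + 23258\right)} = \frac{\frac{\sqrt{933}}{3} + 47233}{20053 + \left(\left(-9252 + 11312\right) + 23258\right)} = \frac{47233 + \frac{\sqrt{933}}{3}}{20053 + \left(2060 + 23258\right)} = \frac{47233 + \frac{\sqrt{933}}{3}}{20053 + 25318} = \frac{47233 + \frac{\sqrt{933}}{3}}{45371} = \left(47233 + \frac{\sqrt{933}}{3}\right) \frac{1}{45371} = \frac{47233}{45371} + \frac{\sqrt{933}}{136113}$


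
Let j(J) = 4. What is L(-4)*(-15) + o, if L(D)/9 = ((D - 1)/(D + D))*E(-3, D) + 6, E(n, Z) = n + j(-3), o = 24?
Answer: -6963/8 ≈ -870.38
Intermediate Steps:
E(n, Z) = 4 + n (E(n, Z) = n + 4 = 4 + n)
L(D) = 54 + 9*(-1 + D)/(2*D) (L(D) = 9*(((D - 1)/(D + D))*(4 - 3) + 6) = 9*(((-1 + D)/((2*D)))*1 + 6) = 9*(((-1 + D)*(1/(2*D)))*1 + 6) = 9*(((-1 + D)/(2*D))*1 + 6) = 9*((-1 + D)/(2*D) + 6) = 9*(6 + (-1 + D)/(2*D)) = 54 + 9*(-1 + D)/(2*D))
L(-4)*(-15) + o = ((9/2)*(-1 + 13*(-4))/(-4))*(-15) + 24 = ((9/2)*(-¼)*(-1 - 52))*(-15) + 24 = ((9/2)*(-¼)*(-53))*(-15) + 24 = (477/8)*(-15) + 24 = -7155/8 + 24 = -6963/8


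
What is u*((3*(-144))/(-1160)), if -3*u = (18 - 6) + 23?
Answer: -126/29 ≈ -4.3448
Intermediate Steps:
u = -35/3 (u = -((18 - 6) + 23)/3 = -(12 + 23)/3 = -⅓*35 = -35/3 ≈ -11.667)
u*((3*(-144))/(-1160)) = -35*3*(-144)/(3*(-1160)) = -(-5040)*(-1)/1160 = -35/3*54/145 = -126/29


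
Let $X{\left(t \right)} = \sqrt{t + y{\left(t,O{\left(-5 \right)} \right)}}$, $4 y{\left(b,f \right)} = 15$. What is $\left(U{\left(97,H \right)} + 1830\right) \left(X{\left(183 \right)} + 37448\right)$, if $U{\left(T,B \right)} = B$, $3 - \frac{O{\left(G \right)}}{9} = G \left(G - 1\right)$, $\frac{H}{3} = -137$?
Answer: $53138712 + \frac{4257 \sqrt{83}}{2} \approx 5.3158 \cdot 10^{7}$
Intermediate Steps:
$H = -411$ ($H = 3 \left(-137\right) = -411$)
$O{\left(G \right)} = 27 - 9 G \left(-1 + G\right)$ ($O{\left(G \right)} = 27 - 9 G \left(G - 1\right) = 27 - 9 G \left(-1 + G\right)$)
$y{\left(b,f \right)} = \frac{15}{4}$ ($y{\left(b,f \right)} = \frac{1}{4} \cdot 15 = \frac{15}{4}$)
$X{\left(t \right)} = \sqrt{\frac{15}{4} + t}$ ($X{\left(t \right)} = \sqrt{t + \frac{15}{4}} = \sqrt{\frac{15}{4} + t}$)
$\left(U{\left(97,H \right)} + 1830\right) \left(X{\left(183 \right)} + 37448\right) = \left(-411 + 1830\right) \left(\frac{\sqrt{15 + 4 \cdot 183}}{2} + 37448\right) = 1419 \left(\frac{\sqrt{15 + 732}}{2} + 37448\right) = 1419 \left(\frac{\sqrt{747}}{2} + 37448\right) = 1419 \left(\frac{3 \sqrt{83}}{2} + 37448\right) = 1419 \left(37448 + \frac{3 \sqrt{83}}{2}\right) = 53138712 + \frac{4257 \sqrt{83}}{2}$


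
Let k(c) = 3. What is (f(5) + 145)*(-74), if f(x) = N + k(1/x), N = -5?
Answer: -10582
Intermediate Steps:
f(x) = -2 (f(x) = -5 + 3 = -2)
(f(5) + 145)*(-74) = (-2 + 145)*(-74) = 143*(-74) = -10582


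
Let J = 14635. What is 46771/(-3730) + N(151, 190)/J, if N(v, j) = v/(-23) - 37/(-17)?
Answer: -53528678483/4268824610 ≈ -12.539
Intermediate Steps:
N(v, j) = 37/17 - v/23 (N(v, j) = v*(-1/23) - 37*(-1/17) = -v/23 + 37/17 = 37/17 - v/23)
46771/(-3730) + N(151, 190)/J = 46771/(-3730) + (37/17 - 1/23*151)/14635 = 46771*(-1/3730) + (37/17 - 151/23)*(1/14635) = -46771/3730 - 1716/391*1/14635 = -46771/3730 - 1716/5722285 = -53528678483/4268824610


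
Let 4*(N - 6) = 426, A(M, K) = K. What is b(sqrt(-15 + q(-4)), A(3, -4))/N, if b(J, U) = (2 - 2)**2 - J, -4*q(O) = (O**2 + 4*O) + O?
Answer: -2*I*sqrt(14)/225 ≈ -0.033259*I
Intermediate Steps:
N = 225/2 (N = 6 + (1/4)*426 = 6 + 213/2 = 225/2 ≈ 112.50)
q(O) = -5*O/4 - O**2/4 (q(O) = -((O**2 + 4*O) + O)/4 = -(O**2 + 5*O)/4 = -5*O/4 - O**2/4)
b(J, U) = -J (b(J, U) = 0**2 - J = 0 - J = -J)
b(sqrt(-15 + q(-4)), A(3, -4))/N = (-sqrt(-15 - 1/4*(-4)*(5 - 4)))/(225/2) = -sqrt(-15 - 1/4*(-4)*1)*(2/225) = -sqrt(-15 + 1)*(2/225) = -sqrt(-14)*(2/225) = -I*sqrt(14)*(2/225) = -2*I*sqrt(14)/225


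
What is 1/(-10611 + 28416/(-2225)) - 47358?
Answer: -1119443244203/23637891 ≈ -47358.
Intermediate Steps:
1/(-10611 + 28416/(-2225)) - 47358 = 1/(-10611 + 28416*(-1/2225)) - 47358 = 1/(-10611 - 28416/2225) - 47358 = 1/(-23637891/2225) - 47358 = -2225/23637891 - 47358 = -1119443244203/23637891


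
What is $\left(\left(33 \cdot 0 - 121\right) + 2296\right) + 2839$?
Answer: $5014$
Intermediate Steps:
$\left(\left(33 \cdot 0 - 121\right) + 2296\right) + 2839 = \left(\left(0 - 121\right) + 2296\right) + 2839 = \left(-121 + 2296\right) + 2839 = 2175 + 2839 = 5014$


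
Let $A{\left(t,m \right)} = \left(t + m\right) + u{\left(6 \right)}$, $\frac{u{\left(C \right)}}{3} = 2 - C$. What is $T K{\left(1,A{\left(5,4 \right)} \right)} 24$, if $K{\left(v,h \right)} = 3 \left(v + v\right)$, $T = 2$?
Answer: $288$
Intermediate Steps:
$u{\left(C \right)} = 6 - 3 C$ ($u{\left(C \right)} = 3 \left(2 - C\right) = 6 - 3 C$)
$A{\left(t,m \right)} = -12 + m + t$ ($A{\left(t,m \right)} = \left(t + m\right) + \left(6 - 18\right) = \left(m + t\right) + \left(6 - 18\right) = \left(m + t\right) - 12 = -12 + m + t$)
$K{\left(v,h \right)} = 6 v$ ($K{\left(v,h \right)} = 3 \cdot 2 v = 6 v$)
$T K{\left(1,A{\left(5,4 \right)} \right)} 24 = 2 \cdot 6 \cdot 1 \cdot 24 = 2 \cdot 6 \cdot 24 = 12 \cdot 24 = 288$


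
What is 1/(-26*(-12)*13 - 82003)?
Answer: -1/77947 ≈ -1.2829e-5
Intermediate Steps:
1/(-26*(-12)*13 - 82003) = 1/(312*13 - 82003) = 1/(4056 - 82003) = 1/(-77947) = -1/77947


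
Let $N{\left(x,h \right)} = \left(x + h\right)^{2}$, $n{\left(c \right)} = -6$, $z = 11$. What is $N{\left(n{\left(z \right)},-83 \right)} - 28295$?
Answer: $-20374$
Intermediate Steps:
$N{\left(x,h \right)} = \left(h + x\right)^{2}$
$N{\left(n{\left(z \right)},-83 \right)} - 28295 = \left(-83 - 6\right)^{2} - 28295 = \left(-89\right)^{2} - 28295 = 7921 - 28295 = -20374$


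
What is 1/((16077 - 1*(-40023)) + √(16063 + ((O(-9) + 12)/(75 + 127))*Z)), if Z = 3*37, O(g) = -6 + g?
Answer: 11332200/635733175607 - √655367386/635733175607 ≈ 1.7785e-5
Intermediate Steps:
Z = 111
1/((16077 - 1*(-40023)) + √(16063 + ((O(-9) + 12)/(75 + 127))*Z)) = 1/((16077 - 1*(-40023)) + √(16063 + (((-6 - 9) + 12)/(75 + 127))*111)) = 1/((16077 + 40023) + √(16063 + ((-15 + 12)/202)*111)) = 1/(56100 + √(16063 - 3*1/202*111)) = 1/(56100 + √(16063 - 3/202*111)) = 1/(56100 + √(16063 - 333/202)) = 1/(56100 + √(3244393/202)) = 1/(56100 + √655367386/202)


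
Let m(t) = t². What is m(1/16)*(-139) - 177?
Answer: -45451/256 ≈ -177.54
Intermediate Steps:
m(1/16)*(-139) - 177 = (1/16)²*(-139) - 177 = (1/256)*(-139) - 177 = -139/256 - 177 = -45451/256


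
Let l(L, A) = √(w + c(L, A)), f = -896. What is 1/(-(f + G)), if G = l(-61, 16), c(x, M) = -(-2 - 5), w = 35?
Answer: 64/57341 + √42/802774 ≈ 0.0011242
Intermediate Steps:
c(x, M) = 7 (c(x, M) = -1*(-7) = 7)
l(L, A) = √42 (l(L, A) = √(35 + 7) = √42)
G = √42 ≈ 6.4807
1/(-(f + G)) = 1/(-(-896 + √42)) = 1/(896 - √42)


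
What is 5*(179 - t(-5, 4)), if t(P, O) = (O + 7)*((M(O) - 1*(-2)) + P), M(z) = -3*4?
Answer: 1720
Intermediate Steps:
M(z) = -12
t(P, O) = (-10 + P)*(7 + O) (t(P, O) = (O + 7)*((-12 - 1*(-2)) + P) = (7 + O)*((-12 + 2) + P) = (7 + O)*(-10 + P) = (-10 + P)*(7 + O))
5*(179 - t(-5, 4)) = 5*(179 - (-70 - 10*4 + 7*(-5) + 4*(-5))) = 5*(179 - (-70 - 40 - 35 - 20)) = 5*(179 - 1*(-165)) = 5*(179 + 165) = 5*344 = 1720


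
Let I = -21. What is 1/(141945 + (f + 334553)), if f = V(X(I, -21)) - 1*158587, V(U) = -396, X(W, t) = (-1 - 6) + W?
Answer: 1/317515 ≈ 3.1495e-6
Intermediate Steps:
X(W, t) = -7 + W
f = -158983 (f = -396 - 1*158587 = -396 - 158587 = -158983)
1/(141945 + (f + 334553)) = 1/(141945 + (-158983 + 334553)) = 1/(141945 + 175570) = 1/317515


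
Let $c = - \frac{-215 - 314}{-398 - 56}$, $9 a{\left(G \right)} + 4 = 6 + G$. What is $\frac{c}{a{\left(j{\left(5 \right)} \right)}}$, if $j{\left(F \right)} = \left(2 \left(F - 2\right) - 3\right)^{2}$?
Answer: $- \frac{4761}{4994} \approx -0.95334$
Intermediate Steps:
$j{\left(F \right)} = \left(-7 + 2 F\right)^{2}$ ($j{\left(F \right)} = \left(2 \left(-2 + F\right) - 3\right)^{2} = \left(\left(-4 + 2 F\right) - 3\right)^{2} = \left(-7 + 2 F\right)^{2}$)
$a{\left(G \right)} = \frac{2}{9} + \frac{G}{9}$ ($a{\left(G \right)} = - \frac{4}{9} + \frac{6 + G}{9} = - \frac{4}{9} + \left(\frac{2}{3} + \frac{G}{9}\right) = \frac{2}{9} + \frac{G}{9}$)
$c = - \frac{529}{454}$ ($c = - \frac{-529}{-454} = - \frac{\left(-529\right) \left(-1\right)}{454} = \left(-1\right) \frac{529}{454} = - \frac{529}{454} \approx -1.1652$)
$\frac{c}{a{\left(j{\left(5 \right)} \right)}} = - \frac{529}{454 \left(\frac{2}{9} + \frac{\left(-7 + 2 \cdot 5\right)^{2}}{9}\right)} = - \frac{529}{454 \left(\frac{2}{9} + \frac{\left(-7 + 10\right)^{2}}{9}\right)} = - \frac{529}{454 \left(\frac{2}{9} + \frac{3^{2}}{9}\right)} = - \frac{529}{454 \left(\frac{2}{9} + \frac{1}{9} \cdot 9\right)} = - \frac{529}{454 \left(\frac{2}{9} + 1\right)} = - \frac{529}{454 \cdot \frac{11}{9}} = \left(- \frac{529}{454}\right) \frac{9}{11} = - \frac{4761}{4994}$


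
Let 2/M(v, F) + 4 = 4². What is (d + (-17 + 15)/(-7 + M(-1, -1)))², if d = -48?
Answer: 3825936/1681 ≈ 2276.0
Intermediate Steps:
M(v, F) = ⅙ (M(v, F) = 2/(-4 + 4²) = 2/(-4 + 16) = 2/12 = 2*(1/12) = ⅙)
(d + (-17 + 15)/(-7 + M(-1, -1)))² = (-48 + (-17 + 15)/(-7 + ⅙))² = (-48 - 2/(-41/6))² = (-48 - 2*(-6/41))² = (-48 + 12/41)² = (-1956/41)² = 3825936/1681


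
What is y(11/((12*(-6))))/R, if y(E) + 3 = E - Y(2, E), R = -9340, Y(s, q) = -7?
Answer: -277/672480 ≈ -0.00041191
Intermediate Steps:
y(E) = 4 + E (y(E) = -3 + (E - 1*(-7)) = -3 + (E + 7) = -3 + (7 + E) = 4 + E)
y(11/((12*(-6))))/R = (4 + 11/((12*(-6))))/(-9340) = (4 + 11/(-72))*(-1/9340) = (4 + 11*(-1/72))*(-1/9340) = (4 - 11/72)*(-1/9340) = (277/72)*(-1/9340) = -277/672480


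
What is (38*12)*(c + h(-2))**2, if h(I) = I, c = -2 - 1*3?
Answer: 22344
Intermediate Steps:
c = -5 (c = -2 - 3 = -5)
(38*12)*(c + h(-2))**2 = (38*12)*(-5 - 2)**2 = 456*(-7)**2 = 456*49 = 22344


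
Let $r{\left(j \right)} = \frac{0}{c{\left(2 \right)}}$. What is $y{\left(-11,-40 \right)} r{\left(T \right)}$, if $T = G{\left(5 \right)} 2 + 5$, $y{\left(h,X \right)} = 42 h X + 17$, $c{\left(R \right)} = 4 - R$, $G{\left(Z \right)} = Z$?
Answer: $0$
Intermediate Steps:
$y{\left(h,X \right)} = 17 + 42 X h$ ($y{\left(h,X \right)} = 42 X h + 17 = 17 + 42 X h$)
$T = 15$ ($T = 5 \cdot 2 + 5 = 10 + 5 = 15$)
$r{\left(j \right)} = 0$ ($r{\left(j \right)} = \frac{0}{4 - 2} = \frac{0}{2} = 0 \cdot \frac{1}{2} = 0$)
$y{\left(-11,-40 \right)} r{\left(T \right)} = \left(17 + 42 \left(-40\right) \left(-11\right)\right) 0 = \left(17 + 18480\right) 0 = 18497 \cdot 0 = 0$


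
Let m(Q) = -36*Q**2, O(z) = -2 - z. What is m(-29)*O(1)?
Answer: 90828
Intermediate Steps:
m(-29)*O(1) = (-36*(-29)**2)*(-2 - 1*1) = (-36*841)*(-2 - 1) = -30276*(-3) = 90828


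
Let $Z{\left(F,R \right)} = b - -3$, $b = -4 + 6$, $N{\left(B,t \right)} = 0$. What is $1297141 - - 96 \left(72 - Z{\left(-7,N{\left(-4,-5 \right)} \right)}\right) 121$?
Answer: $2075413$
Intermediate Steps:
$b = 2$
$Z{\left(F,R \right)} = 5$ ($Z{\left(F,R \right)} = 2 - -3 = 2 + 3 = 5$)
$1297141 - - 96 \left(72 - Z{\left(-7,N{\left(-4,-5 \right)} \right)}\right) 121 = 1297141 - - 96 \left(72 - 5\right) 121 = 1297141 - \left(-96\right) 67 \cdot 121 = 1297141 - \left(-6432\right) 121 = 1297141 - -778272 = 1297141 + 778272 = 2075413$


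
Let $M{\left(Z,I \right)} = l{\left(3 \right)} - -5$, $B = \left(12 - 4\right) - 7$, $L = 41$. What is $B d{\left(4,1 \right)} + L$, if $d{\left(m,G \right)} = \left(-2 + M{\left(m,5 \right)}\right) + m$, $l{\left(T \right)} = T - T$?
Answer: $48$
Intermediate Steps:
$l{\left(T \right)} = 0$
$B = 1$ ($B = 8 - 7 = 1$)
$M{\left(Z,I \right)} = 5$ ($M{\left(Z,I \right)} = 0 - -5 = 0 + 5 = 5$)
$d{\left(m,G \right)} = 3 + m$ ($d{\left(m,G \right)} = \left(-2 + 5\right) + m = 3 + m$)
$B d{\left(4,1 \right)} + L = 1 \left(3 + 4\right) + 41 = 1 \cdot 7 + 41 = 7 + 41 = 48$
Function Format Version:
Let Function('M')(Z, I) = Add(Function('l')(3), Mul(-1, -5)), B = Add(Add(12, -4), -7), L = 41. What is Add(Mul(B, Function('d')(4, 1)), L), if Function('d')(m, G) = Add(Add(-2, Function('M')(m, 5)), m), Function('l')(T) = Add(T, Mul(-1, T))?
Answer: 48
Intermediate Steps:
Function('l')(T) = 0
B = 1 (B = Add(8, -7) = 1)
Function('M')(Z, I) = 5 (Function('M')(Z, I) = Add(0, Mul(-1, -5)) = Add(0, 5) = 5)
Function('d')(m, G) = Add(3, m) (Function('d')(m, G) = Add(Add(-2, 5), m) = Add(3, m))
Add(Mul(B, Function('d')(4, 1)), L) = Add(Mul(1, Add(3, 4)), 41) = Add(Mul(1, 7), 41) = Add(7, 41) = 48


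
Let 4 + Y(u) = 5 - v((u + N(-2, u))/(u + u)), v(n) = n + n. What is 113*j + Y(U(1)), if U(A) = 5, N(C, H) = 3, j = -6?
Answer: -3393/5 ≈ -678.60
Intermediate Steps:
v(n) = 2*n
Y(u) = 1 - (3 + u)/u (Y(u) = -4 + (5 - 2*(u + 3)/(u + u)) = -4 + (5 - 2*(3 + u)/((2*u))) = -4 + (5 - 2*(3 + u)*(1/(2*u))) = -4 + (5 - 2*(3 + u)/(2*u)) = -4 + (5 - (3 + u)/u) = 1 - (3 + u)/u)
113*j + Y(U(1)) = 113*(-6) - 3/5 = -678 - 3*⅕ = -678 - ⅗ = -3393/5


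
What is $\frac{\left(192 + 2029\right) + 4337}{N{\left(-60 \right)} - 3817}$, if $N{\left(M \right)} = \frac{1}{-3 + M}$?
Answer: $- \frac{206577}{120236} \approx -1.7181$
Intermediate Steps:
$\frac{\left(192 + 2029\right) + 4337}{N{\left(-60 \right)} - 3817} = \frac{\left(192 + 2029\right) + 4337}{\frac{1}{-3 - 60} - 3817} = \frac{2221 + 4337}{\frac{1}{-63} - 3817} = \frac{6558}{- \frac{1}{63} - 3817} = \frac{6558}{- \frac{240472}{63}} = 6558 \left(- \frac{63}{240472}\right) = - \frac{206577}{120236}$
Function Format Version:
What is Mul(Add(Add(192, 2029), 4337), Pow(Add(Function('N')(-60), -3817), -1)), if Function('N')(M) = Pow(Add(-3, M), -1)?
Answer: Rational(-206577, 120236) ≈ -1.7181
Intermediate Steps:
Mul(Add(Add(192, 2029), 4337), Pow(Add(Function('N')(-60), -3817), -1)) = Mul(Add(Add(192, 2029), 4337), Pow(Add(Pow(Add(-3, -60), -1), -3817), -1)) = Mul(Add(2221, 4337), Pow(Add(Pow(-63, -1), -3817), -1)) = Mul(6558, Pow(Add(Rational(-1, 63), -3817), -1)) = Mul(6558, Pow(Rational(-240472, 63), -1)) = Mul(6558, Rational(-63, 240472)) = Rational(-206577, 120236)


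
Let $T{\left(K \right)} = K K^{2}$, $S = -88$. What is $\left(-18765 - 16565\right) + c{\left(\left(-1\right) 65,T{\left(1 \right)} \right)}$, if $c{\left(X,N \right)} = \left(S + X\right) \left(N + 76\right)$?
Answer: $-47111$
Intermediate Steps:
$T{\left(K \right)} = K^{3}$
$c{\left(X,N \right)} = \left(-88 + X\right) \left(76 + N\right)$ ($c{\left(X,N \right)} = \left(-88 + X\right) \left(N + 76\right) = \left(-88 + X\right) \left(76 + N\right)$)
$\left(-18765 - 16565\right) + c{\left(\left(-1\right) 65,T{\left(1 \right)} \right)} = \left(-18765 - 16565\right) - \left(6688 + 88 - 1^{3} \left(\left(-1\right) 65\right) - \left(-76\right) 65\right) = -35330 + \left(-6688 - 88 + 76 \left(-65\right) + 1 \left(-65\right)\right) = -35330 - 11781 = -47111$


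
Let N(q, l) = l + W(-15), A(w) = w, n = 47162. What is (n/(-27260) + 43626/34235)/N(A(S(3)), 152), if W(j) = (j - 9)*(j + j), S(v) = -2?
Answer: -42534631/81379059920 ≈ -0.00052267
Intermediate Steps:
W(j) = 2*j*(-9 + j) (W(j) = (-9 + j)*(2*j) = 2*j*(-9 + j))
N(q, l) = 720 + l (N(q, l) = l + 2*(-15)*(-9 - 15) = l + 2*(-15)*(-24) = l + 720 = 720 + l)
(n/(-27260) + 43626/34235)/N(A(S(3)), 152) = (47162/(-27260) + 43626/34235)/(720 + 152) = (47162*(-1/27260) + 43626*(1/34235))/872 = (-23581/13630 + 43626/34235)*(1/872) = -42534631/93324610*1/872 = -42534631/81379059920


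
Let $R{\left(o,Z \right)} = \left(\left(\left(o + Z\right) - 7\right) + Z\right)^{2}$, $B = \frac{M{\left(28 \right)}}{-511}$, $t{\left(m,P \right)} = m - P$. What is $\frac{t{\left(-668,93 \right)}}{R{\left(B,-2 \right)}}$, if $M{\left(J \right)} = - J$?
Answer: $- \frac{4055369}{638401} \approx -6.3524$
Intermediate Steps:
$B = \frac{4}{73}$ ($B = \frac{\left(-1\right) 28}{-511} = \left(-28\right) \left(- \frac{1}{511}\right) = \frac{4}{73} \approx 0.054795$)
$R{\left(o,Z \right)} = \left(-7 + o + 2 Z\right)^{2}$ ($R{\left(o,Z \right)} = \left(\left(\left(Z + o\right) - 7\right) + Z\right)^{2} = \left(\left(-7 + Z + o\right) + Z\right)^{2} = \left(-7 + o + 2 Z\right)^{2}$)
$\frac{t{\left(-668,93 \right)}}{R{\left(B,-2 \right)}} = \frac{-668 - 93}{\left(-7 + \frac{4}{73} + 2 \left(-2\right)\right)^{2}} = \frac{-668 - 93}{\left(-7 + \frac{4}{73} - 4\right)^{2}} = - \frac{761}{\left(- \frac{799}{73}\right)^{2}} = - \frac{761}{\frac{638401}{5329}} = \left(-761\right) \frac{5329}{638401} = - \frac{4055369}{638401}$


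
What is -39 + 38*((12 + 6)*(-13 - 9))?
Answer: -15087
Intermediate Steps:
-39 + 38*((12 + 6)*(-13 - 9)) = -39 + 38*(18*(-22)) = -39 + 38*(-396) = -39 - 15048 = -15087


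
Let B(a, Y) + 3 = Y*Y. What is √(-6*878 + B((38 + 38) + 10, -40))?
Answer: I*√3671 ≈ 60.589*I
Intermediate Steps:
B(a, Y) = -3 + Y² (B(a, Y) = -3 + Y*Y = -3 + Y²)
√(-6*878 + B((38 + 38) + 10, -40)) = √(-6*878 + (-3 + (-40)²)) = √(-5268 + (-3 + 1600)) = √(-5268 + 1597) = √(-3671) = I*√3671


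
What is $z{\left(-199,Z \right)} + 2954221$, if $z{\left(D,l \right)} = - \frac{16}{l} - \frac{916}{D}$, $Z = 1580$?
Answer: $\frac{232216902729}{78605} \approx 2.9542 \cdot 10^{6}$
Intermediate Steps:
$z{\left(D,l \right)} = - \frac{916}{D} - \frac{16}{l}$
$z{\left(-199,Z \right)} + 2954221 = \left(- \frac{916}{-199} - \frac{16}{1580}\right) + 2954221 = \left(\left(-916\right) \left(- \frac{1}{199}\right) - \frac{4}{395}\right) + 2954221 = \left(\frac{916}{199} - \frac{4}{395}\right) + 2954221 = \frac{361024}{78605} + 2954221 = \frac{232216902729}{78605}$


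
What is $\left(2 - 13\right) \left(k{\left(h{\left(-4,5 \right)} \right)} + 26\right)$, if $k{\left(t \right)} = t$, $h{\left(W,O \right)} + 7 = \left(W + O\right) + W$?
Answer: $-176$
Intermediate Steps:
$h{\left(W,O \right)} = -7 + O + 2 W$ ($h{\left(W,O \right)} = -7 + \left(\left(W + O\right) + W\right) = -7 + \left(\left(O + W\right) + W\right) = -7 + \left(O + 2 W\right) = -7 + O + 2 W$)
$\left(2 - 13\right) \left(k{\left(h{\left(-4,5 \right)} \right)} + 26\right) = \left(2 - 13\right) \left(\left(-7 + 5 + 2 \left(-4\right)\right) + 26\right) = \left(2 - 13\right) \left(\left(-7 + 5 - 8\right) + 26\right) = - 11 \left(-10 + 26\right) = \left(-11\right) 16 = -176$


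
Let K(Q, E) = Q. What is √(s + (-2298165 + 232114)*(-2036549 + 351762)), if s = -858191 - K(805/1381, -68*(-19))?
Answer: √6638550917808189601/1381 ≈ 1.8657e+6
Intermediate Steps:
s = -1185162576/1381 (s = -858191 - 805/1381 = -1185162576/1381 ≈ -8.5819e+5)
√(s + (-2298165 + 232114)*(-2036549 + 351762)) = √(-1185162576/1381 + (-2298165 + 232114)*(-2036549 + 351762)) = √(-1185162576/1381 - 2066051*(-1684787)) = √(-1185162576/1381 + 3480855866137) = √(4807060765972621/1381) = √6638550917808189601/1381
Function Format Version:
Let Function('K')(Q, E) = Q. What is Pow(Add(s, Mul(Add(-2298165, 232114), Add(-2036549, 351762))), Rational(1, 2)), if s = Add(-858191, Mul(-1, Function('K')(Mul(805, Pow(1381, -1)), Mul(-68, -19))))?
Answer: Mul(Rational(1, 1381), Pow(6638550917808189601, Rational(1, 2))) ≈ 1.8657e+6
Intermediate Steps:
s = Rational(-1185162576, 1381) (s = Add(-858191, Mul(-1, Mul(805, Pow(1381, -1)))) = Add(-858191, Mul(-1, Mul(805, Rational(1, 1381)))) = Add(-858191, Mul(-1, Rational(805, 1381))) = Add(-858191, Rational(-805, 1381)) = Rational(-1185162576, 1381) ≈ -8.5819e+5)
Pow(Add(s, Mul(Add(-2298165, 232114), Add(-2036549, 351762))), Rational(1, 2)) = Pow(Add(Rational(-1185162576, 1381), Mul(Add(-2298165, 232114), Add(-2036549, 351762))), Rational(1, 2)) = Pow(Add(Rational(-1185162576, 1381), Mul(-2066051, -1684787)), Rational(1, 2)) = Pow(Add(Rational(-1185162576, 1381), 3480855866137), Rational(1, 2)) = Pow(Rational(4807060765972621, 1381), Rational(1, 2)) = Mul(Rational(1, 1381), Pow(6638550917808189601, Rational(1, 2)))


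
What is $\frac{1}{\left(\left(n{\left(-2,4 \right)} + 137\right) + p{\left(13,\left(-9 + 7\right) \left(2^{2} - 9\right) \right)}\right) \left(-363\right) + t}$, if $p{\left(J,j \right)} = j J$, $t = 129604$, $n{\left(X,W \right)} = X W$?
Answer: $\frac{1}{35587} \approx 2.81 \cdot 10^{-5}$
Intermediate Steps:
$n{\left(X,W \right)} = W X$
$p{\left(J,j \right)} = J j$
$\frac{1}{\left(\left(n{\left(-2,4 \right)} + 137\right) + p{\left(13,\left(-9 + 7\right) \left(2^{2} - 9\right) \right)}\right) \left(-363\right) + t} = \frac{1}{\left(\left(4 \left(-2\right) + 137\right) + 13 \left(-9 + 7\right) \left(2^{2} - 9\right)\right) \left(-363\right) + 129604} = \frac{1}{\left(\left(-8 + 137\right) + 13 \left(- 2 \left(4 - 9\right)\right)\right) \left(-363\right) + 129604} = \frac{1}{\left(129 + 13 \left(\left(-2\right) \left(-5\right)\right)\right) \left(-363\right) + 129604} = \frac{1}{\left(129 + 13 \cdot 10\right) \left(-363\right) + 129604} = \frac{1}{\left(129 + 130\right) \left(-363\right) + 129604} = \frac{1}{259 \left(-363\right) + 129604} = \frac{1}{-94017 + 129604} = \frac{1}{35587}$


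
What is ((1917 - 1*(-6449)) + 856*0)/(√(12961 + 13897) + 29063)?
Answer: 243141058/844631111 - 8366*√26858/844631111 ≈ 0.28624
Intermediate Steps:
((1917 - 1*(-6449)) + 856*0)/(√(12961 + 13897) + 29063) = ((1917 + 6449) + 0)/(√26858 + 29063) = (8366 + 0)/(29063 + √26858) = 8366/(29063 + √26858)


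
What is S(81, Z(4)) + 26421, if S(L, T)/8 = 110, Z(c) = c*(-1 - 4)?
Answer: 27301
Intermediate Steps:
Z(c) = -5*c (Z(c) = c*(-5) = -5*c)
S(L, T) = 880 (S(L, T) = 8*110 = 880)
S(81, Z(4)) + 26421 = 880 + 26421 = 27301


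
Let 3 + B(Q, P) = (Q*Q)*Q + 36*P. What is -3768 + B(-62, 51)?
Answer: -240263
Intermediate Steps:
B(Q, P) = -3 + Q³ + 36*P (B(Q, P) = -3 + ((Q*Q)*Q + 36*P) = -3 + (Q²*Q + 36*P) = -3 + (Q³ + 36*P) = -3 + Q³ + 36*P)
-3768 + B(-62, 51) = -3768 + (-3 + (-62)³ + 36*51) = -3768 + (-3 - 238328 + 1836) = -3768 - 236495 = -240263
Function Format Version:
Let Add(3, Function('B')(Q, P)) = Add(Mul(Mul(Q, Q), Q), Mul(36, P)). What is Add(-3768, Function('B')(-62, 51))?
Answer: -240263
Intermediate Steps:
Function('B')(Q, P) = Add(-3, Pow(Q, 3), Mul(36, P)) (Function('B')(Q, P) = Add(-3, Add(Mul(Mul(Q, Q), Q), Mul(36, P))) = Add(-3, Add(Mul(Pow(Q, 2), Q), Mul(36, P))) = Add(-3, Add(Pow(Q, 3), Mul(36, P))) = Add(-3, Pow(Q, 3), Mul(36, P)))
Add(-3768, Function('B')(-62, 51)) = Add(-3768, Add(-3, Pow(-62, 3), Mul(36, 51))) = Add(-3768, Add(-3, -238328, 1836)) = Add(-3768, -236495) = -240263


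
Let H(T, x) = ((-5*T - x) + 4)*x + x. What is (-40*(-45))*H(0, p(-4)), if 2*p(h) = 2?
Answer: 7200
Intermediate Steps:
p(h) = 1 (p(h) = (½)*2 = 1)
H(T, x) = x + x*(4 - x - 5*T) (H(T, x) = ((-x - 5*T) + 4)*x + x = (4 - x - 5*T)*x + x = x*(4 - x - 5*T) + x = x + x*(4 - x - 5*T))
(-40*(-45))*H(0, p(-4)) = (-40*(-45))*(1*(5 - 1*1 - 5*0)) = 1800*(1*(5 - 1 + 0)) = 1800*(1*4) = 1800*4 = 7200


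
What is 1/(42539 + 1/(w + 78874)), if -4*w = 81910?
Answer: 116793/4968257429 ≈ 2.3508e-5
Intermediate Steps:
w = -40955/2 (w = -¼*81910 = -40955/2 ≈ -20478.)
1/(42539 + 1/(w + 78874)) = 1/(42539 + 1/(-40955/2 + 78874)) = 1/(42539 + 1/(116793/2)) = 1/(42539 + 2/116793) = 1/(4968257429/116793) = 116793/4968257429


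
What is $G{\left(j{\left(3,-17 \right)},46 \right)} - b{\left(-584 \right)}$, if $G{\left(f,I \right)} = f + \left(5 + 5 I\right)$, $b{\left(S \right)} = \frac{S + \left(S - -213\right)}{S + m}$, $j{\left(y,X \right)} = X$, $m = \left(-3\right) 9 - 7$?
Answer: $\frac{133769}{618} \approx 216.45$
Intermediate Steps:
$m = -34$ ($m = -27 - 7 = -34$)
$b{\left(S \right)} = \frac{213 + 2 S}{-34 + S}$ ($b{\left(S \right)} = \frac{S + \left(S - -213\right)}{S - 34} = \frac{S + \left(S + 213\right)}{-34 + S} = \frac{S + \left(213 + S\right)}{-34 + S} = \frac{213 + 2 S}{-34 + S}$)
$G{\left(f,I \right)} = 5 + f + 5 I$
$G{\left(j{\left(3,-17 \right)},46 \right)} - b{\left(-584 \right)} = \left(5 - 17 + 5 \cdot 46\right) - \frac{213 + 2 \left(-584\right)}{-34 - 584} = \left(5 - 17 + 230\right) - \frac{213 - 1168}{-618} = 218 - \left(- \frac{1}{618}\right) \left(-955\right) = 218 - \frac{955}{618} = \frac{133769}{618}$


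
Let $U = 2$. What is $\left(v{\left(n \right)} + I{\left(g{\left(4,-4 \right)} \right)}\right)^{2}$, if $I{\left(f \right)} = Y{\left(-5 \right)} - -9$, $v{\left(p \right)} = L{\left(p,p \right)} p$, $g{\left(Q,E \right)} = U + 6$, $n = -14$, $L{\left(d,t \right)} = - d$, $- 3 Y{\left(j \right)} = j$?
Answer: $\frac{309136}{9} \approx 34348.0$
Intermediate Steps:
$Y{\left(j \right)} = - \frac{j}{3}$
$g{\left(Q,E \right)} = 8$ ($g{\left(Q,E \right)} = 2 + 6 = 8$)
$v{\left(p \right)} = - p^{2}$ ($v{\left(p \right)} = - p p = - p^{2}$)
$I{\left(f \right)} = \frac{32}{3}$ ($I{\left(f \right)} = \left(- \frac{1}{3}\right) \left(-5\right) - -9 = \frac{5}{3} + 9 = \frac{32}{3}$)
$\left(v{\left(n \right)} + I{\left(g{\left(4,-4 \right)} \right)}\right)^{2} = \left(- \left(-14\right)^{2} + \frac{32}{3}\right)^{2} = \left(\left(-1\right) 196 + \frac{32}{3}\right)^{2} = \left(-196 + \frac{32}{3}\right)^{2} = \left(- \frac{556}{3}\right)^{2} = \frac{309136}{9}$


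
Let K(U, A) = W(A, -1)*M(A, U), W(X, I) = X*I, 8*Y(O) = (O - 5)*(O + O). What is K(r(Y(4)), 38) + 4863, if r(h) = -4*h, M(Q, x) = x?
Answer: 4711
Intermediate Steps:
Y(O) = O*(-5 + O)/4 (Y(O) = ((O - 5)*(O + O))/8 = ((-5 + O)*(2*O))/8 = (2*O*(-5 + O))/8 = O*(-5 + O)/4)
W(X, I) = I*X
K(U, A) = -A*U (K(U, A) = (-A)*U = -A*U)
K(r(Y(4)), 38) + 4863 = -1*38*(-4*(-5 + 4)) + 4863 = -1*38*(-4*(-1)) + 4863 = -1*38*4 + 4863 = -152 + 4863 = 4711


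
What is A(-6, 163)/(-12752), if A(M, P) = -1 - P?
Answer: 41/3188 ≈ 0.012861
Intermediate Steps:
A(-6, 163)/(-12752) = (-1 - 1*163)/(-12752) = (-1 - 163)*(-1/12752) = -164*(-1/12752) = 41/3188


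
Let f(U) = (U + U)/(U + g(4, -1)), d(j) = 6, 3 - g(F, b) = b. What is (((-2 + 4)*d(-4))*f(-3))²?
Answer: 5184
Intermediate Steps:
g(F, b) = 3 - b
f(U) = 2*U/(4 + U) (f(U) = (U + U)/(U + (3 - 1*(-1))) = (2*U)/(U + (3 + 1)) = (2*U)/(U + 4) = (2*U)/(4 + U) = 2*U/(4 + U))
(((-2 + 4)*d(-4))*f(-3))² = (((-2 + 4)*6)*(2*(-3)/(4 - 3)))² = ((2*6)*(2*(-3)/1))² = (12*(2*(-3)*1))² = (12*(-6))² = (-72)² = 5184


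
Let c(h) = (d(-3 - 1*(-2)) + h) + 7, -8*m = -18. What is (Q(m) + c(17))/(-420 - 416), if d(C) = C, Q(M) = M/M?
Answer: -6/209 ≈ -0.028708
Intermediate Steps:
m = 9/4 (m = -⅛*(-18) = 9/4 ≈ 2.2500)
Q(M) = 1
c(h) = 6 + h (c(h) = ((-3 - 1*(-2)) + h) + 7 = ((-3 + 2) + h) + 7 = (-1 + h) + 7 = 6 + h)
(Q(m) + c(17))/(-420 - 416) = (1 + (6 + 17))/(-420 - 416) = (1 + 23)/(-836) = 24*(-1/836) = -6/209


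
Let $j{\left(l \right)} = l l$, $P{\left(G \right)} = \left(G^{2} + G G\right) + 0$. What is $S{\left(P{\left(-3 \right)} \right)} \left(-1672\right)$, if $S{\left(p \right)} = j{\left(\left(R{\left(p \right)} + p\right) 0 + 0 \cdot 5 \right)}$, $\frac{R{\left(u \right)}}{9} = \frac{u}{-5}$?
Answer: $0$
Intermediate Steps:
$R{\left(u \right)} = - \frac{9 u}{5}$ ($R{\left(u \right)} = 9 \frac{u}{-5} = 9 u \left(- \frac{1}{5}\right) = 9 \left(- \frac{u}{5}\right) = - \frac{9 u}{5}$)
$P{\left(G \right)} = 2 G^{2}$ ($P{\left(G \right)} = \left(G^{2} + G^{2}\right) + 0 = 2 G^{2} + 0 = 2 G^{2}$)
$j{\left(l \right)} = l^{2}$
$S{\left(p \right)} = 0$ ($S{\left(p \right)} = \left(\left(- \frac{9 p}{5} + p\right) 0 + 0 \cdot 5\right)^{2} = \left(- \frac{4 p}{5} \cdot 0 + 0\right)^{2} = \left(0 + 0\right)^{2} = 0^{2} = 0$)
$S{\left(P{\left(-3 \right)} \right)} \left(-1672\right) = 0 \left(-1672\right) = 0$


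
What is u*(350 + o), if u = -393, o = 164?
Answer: -202002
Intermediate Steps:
u*(350 + o) = -393*(350 + 164) = -393*514 = -202002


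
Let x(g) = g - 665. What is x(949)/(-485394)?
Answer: -142/242697 ≈ -0.00058509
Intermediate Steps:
x(g) = -665 + g
x(949)/(-485394) = (-665 + 949)/(-485394) = 284*(-1/485394) = -142/242697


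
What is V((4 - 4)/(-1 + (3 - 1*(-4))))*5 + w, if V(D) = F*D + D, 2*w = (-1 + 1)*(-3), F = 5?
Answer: 0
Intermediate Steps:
w = 0 (w = ((-1 + 1)*(-3))/2 = (0*(-3))/2 = (1/2)*0 = 0)
V(D) = 6*D (V(D) = 5*D + D = 6*D)
V((4 - 4)/(-1 + (3 - 1*(-4))))*5 + w = (6*((4 - 4)/(-1 + (3 - 1*(-4)))))*5 + 0 = (6*(0/(-1 + (3 + 4))))*5 + 0 = (6*(0/(-1 + 7)))*5 + 0 = (6*(0/6))*5 + 0 = (6*(0*(1/6)))*5 + 0 = (6*0)*5 + 0 = 0*5 + 0 = 0 + 0 = 0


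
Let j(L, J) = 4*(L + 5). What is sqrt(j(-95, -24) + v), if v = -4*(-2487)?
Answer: 2*sqrt(2397) ≈ 97.918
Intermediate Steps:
j(L, J) = 20 + 4*L (j(L, J) = 4*(5 + L) = 20 + 4*L)
v = 9948
sqrt(j(-95, -24) + v) = sqrt((20 + 4*(-95)) + 9948) = sqrt((20 - 380) + 9948) = sqrt(-360 + 9948) = sqrt(9588) = 2*sqrt(2397)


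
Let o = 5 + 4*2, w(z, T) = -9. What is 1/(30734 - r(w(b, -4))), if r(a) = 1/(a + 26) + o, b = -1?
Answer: 17/522256 ≈ 3.2551e-5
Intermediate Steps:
o = 13 (o = 5 + 8 = 13)
r(a) = 13 + 1/(26 + a) (r(a) = 1/(a + 26) + 13 = 1/(26 + a) + 13 = 13 + 1/(26 + a))
1/(30734 - r(w(b, -4))) = 1/(30734 - (339 + 13*(-9))/(26 - 9)) = 1/(30734 - (339 - 117)/17) = 1/(30734 - 222/17) = 1/(522256/17) = 17/522256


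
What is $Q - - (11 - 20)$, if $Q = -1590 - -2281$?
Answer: $682$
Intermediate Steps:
$Q = 691$ ($Q = -1590 + 2281 = 691$)
$Q - - (11 - 20) = 691 - - (11 - 20) = 691 - \left(-1\right) \left(-9\right) = 691 - 9 = 682$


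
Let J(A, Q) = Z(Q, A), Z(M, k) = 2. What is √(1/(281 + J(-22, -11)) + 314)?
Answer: √25148229/283 ≈ 17.720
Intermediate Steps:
J(A, Q) = 2
√(1/(281 + J(-22, -11)) + 314) = √(1/(281 + 2) + 314) = √(1/283 + 314) = √(88863/283) = √25148229/283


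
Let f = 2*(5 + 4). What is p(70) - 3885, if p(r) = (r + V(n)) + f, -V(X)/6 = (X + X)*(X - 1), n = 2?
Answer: -3821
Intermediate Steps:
f = 18 (f = 2*9 = 18)
V(X) = -12*X*(-1 + X) (V(X) = -6*(X + X)*(X - 1) = -6*2*X*(-1 + X) = -12*X*(-1 + X))
p(r) = -6 + r (p(r) = (r + 12*2*(1 - 1*2)) + 18 = (r + 12*2*(1 - 2)) + 18 = (r + 12*2*(-1)) + 18 = (r - 24) + 18 = (-24 + r) + 18 = -6 + r)
p(70) - 3885 = (-6 + 70) - 3885 = 64 - 3885 = -3821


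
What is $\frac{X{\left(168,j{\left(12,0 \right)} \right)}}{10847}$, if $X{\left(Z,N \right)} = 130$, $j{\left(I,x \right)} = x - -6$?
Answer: $\frac{130}{10847} \approx 0.011985$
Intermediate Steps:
$j{\left(I,x \right)} = 6 + x$ ($j{\left(I,x \right)} = x + 6 = 6 + x$)
$\frac{X{\left(168,j{\left(12,0 \right)} \right)}}{10847} = \frac{130}{10847}$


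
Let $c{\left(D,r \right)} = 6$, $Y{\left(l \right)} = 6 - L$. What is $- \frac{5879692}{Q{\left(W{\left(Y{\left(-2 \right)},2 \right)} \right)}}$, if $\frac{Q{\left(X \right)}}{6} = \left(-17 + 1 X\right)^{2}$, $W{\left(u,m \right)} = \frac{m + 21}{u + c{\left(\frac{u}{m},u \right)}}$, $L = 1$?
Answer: $- \frac{177860683}{40344} \approx -4408.6$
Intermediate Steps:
$Y{\left(l \right)} = 5$ ($Y{\left(l \right)} = 6 - 1 = 5$)
$W{\left(u,m \right)} = \frac{21 + m}{6 + u}$ ($W{\left(u,m \right)} = \frac{m + 21}{u + 6} = \frac{21 + m}{6 + u}$)
$Q{\left(X \right)} = 6 \left(-17 + X\right)^{2}$ ($Q{\left(X \right)} = 6 \left(-17 + 1 X\right)^{2} = 6 \left(-17 + X\right)^{2}$)
$- \frac{5879692}{Q{\left(W{\left(Y{\left(-2 \right)},2 \right)} \right)}} = - \frac{5879692}{6 \left(-17 + \frac{21 + 2}{6 + 5}\right)^{2}} = - \frac{5879692}{6 \left(-17 + \frac{1}{11} \cdot 23\right)^{2}} = - \frac{5879692}{6 \left(-17 + \frac{23}{11}\right)^{2}} = - \frac{5879692}{6 \left(- \frac{164}{11}\right)^{2}} = - \frac{5879692}{6 \cdot \frac{26896}{121}} = - \frac{5879692}{\frac{161376}{121}} = \left(-5879692\right) \frac{121}{161376} = - \frac{177860683}{40344}$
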